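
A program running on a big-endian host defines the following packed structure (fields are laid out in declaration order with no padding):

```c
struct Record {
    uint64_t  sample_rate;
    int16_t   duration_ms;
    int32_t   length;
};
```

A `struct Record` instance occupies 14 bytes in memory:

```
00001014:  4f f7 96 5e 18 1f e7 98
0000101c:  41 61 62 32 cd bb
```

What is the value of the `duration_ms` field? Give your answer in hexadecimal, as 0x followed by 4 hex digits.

`duration_ms` follows `sample_rate` (8 bytes), so it starts at byte offset 8 and occupies 2 bytes.
Bytes at offsets 8..9: 41 61.
In big-endian order the high byte comes first in memory.
The bytes are already most-significant first: 0x4161.

0x4161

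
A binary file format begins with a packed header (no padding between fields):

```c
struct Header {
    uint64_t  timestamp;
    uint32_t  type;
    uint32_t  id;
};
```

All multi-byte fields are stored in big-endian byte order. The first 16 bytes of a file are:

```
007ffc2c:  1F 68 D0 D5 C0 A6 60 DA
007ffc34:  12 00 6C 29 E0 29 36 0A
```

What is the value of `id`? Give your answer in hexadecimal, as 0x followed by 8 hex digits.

0xE029360A

`id` follows `timestamp` (8 B), `type` (4 B), so it starts at offset 8 + 4 = 12 and occupies 4 bytes.
Bytes at offsets 12..15: E0 29 36 0A.
In big-endian order the high byte comes first in memory.
The bytes are already most-significant first: 0xE029360A.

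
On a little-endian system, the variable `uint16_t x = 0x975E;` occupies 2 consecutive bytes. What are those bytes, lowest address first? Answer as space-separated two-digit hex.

Split into bytes (most-significant first): 97 5E.
Little-endian: lowest address holds the least-significant byte.
So at ascending addresses the bytes are 5E 97.

5E 97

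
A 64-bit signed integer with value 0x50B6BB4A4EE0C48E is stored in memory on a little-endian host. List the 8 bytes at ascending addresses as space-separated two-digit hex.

8E C4 E0 4E 4A BB B6 50

Split into bytes (most-significant first): 50 B6 BB 4A 4E E0 C4 8E.
In little-endian order the low byte comes first in memory.
So at ascending addresses the bytes are 8E C4 E0 4E 4A BB B6 50.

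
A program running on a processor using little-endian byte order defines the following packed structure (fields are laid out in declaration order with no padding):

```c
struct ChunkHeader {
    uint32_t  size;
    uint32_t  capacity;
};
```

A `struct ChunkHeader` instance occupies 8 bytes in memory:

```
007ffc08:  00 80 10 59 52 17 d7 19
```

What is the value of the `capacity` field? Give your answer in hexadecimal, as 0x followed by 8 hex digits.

0x19D71752

`capacity` follows `size` (4 bytes), so it starts at byte offset 4 and occupies 4 bytes.
Bytes at offsets 4..7: 52 17 D7 19.
Little-endian: lowest address holds the least-significant byte.
Reassemble most-significant byte first: 19 D7 17 52 → 0x19D71752.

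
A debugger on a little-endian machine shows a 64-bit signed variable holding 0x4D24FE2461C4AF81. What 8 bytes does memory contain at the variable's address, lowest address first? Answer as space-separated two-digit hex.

81 AF C4 61 24 FE 24 4D

Split into bytes (most-significant first): 4D 24 FE 24 61 C4 AF 81.
Little-endian stores the least-significant byte at the lowest address.
So at ascending addresses the bytes are 81 AF C4 61 24 FE 24 4D.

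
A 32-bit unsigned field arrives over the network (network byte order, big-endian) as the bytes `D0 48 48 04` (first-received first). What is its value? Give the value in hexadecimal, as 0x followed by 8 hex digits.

0xD0484804

Big-endian: lowest address holds the most-significant byte.
The bytes are already most-significant first: 0xD0484804.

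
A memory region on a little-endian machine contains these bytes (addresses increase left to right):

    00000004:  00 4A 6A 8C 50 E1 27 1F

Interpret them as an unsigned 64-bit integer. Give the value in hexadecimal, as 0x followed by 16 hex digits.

0x1F27E1508C6A4A00

Little-endian stores the least-significant byte at the lowest address.
Reassemble most-significant byte first: 1F 27 E1 50 8C 6A 4A 00 → 0x1F27E1508C6A4A00.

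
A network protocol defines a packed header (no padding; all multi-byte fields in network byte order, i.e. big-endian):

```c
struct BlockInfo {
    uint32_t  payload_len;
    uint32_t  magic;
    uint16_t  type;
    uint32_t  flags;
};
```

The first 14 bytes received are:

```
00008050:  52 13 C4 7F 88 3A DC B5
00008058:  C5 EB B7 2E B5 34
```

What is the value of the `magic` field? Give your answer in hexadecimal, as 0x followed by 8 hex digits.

0x883ADCB5

`magic` follows `payload_len` (4 bytes), so it starts at byte offset 4 and occupies 4 bytes.
Bytes at offsets 4..7: 88 3A DC B5.
Big-endian stores the most-significant byte at the lowest address.
The bytes are already most-significant first: 0x883ADCB5.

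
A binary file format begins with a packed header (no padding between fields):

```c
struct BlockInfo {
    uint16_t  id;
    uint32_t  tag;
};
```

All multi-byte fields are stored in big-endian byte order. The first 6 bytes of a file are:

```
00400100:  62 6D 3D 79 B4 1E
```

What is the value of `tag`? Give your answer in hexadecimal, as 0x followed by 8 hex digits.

0x3D79B41E

`tag` follows `id` (2 bytes), so it starts at byte offset 2 and occupies 4 bytes.
Bytes at offsets 2..5: 3D 79 B4 1E.
In big-endian order the high byte comes first in memory.
The bytes are already most-significant first: 0x3D79B41E.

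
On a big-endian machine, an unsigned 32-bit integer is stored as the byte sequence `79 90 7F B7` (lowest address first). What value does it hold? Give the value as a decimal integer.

2039513015

Big-endian stores the most-significant byte at the lowest address.
The bytes are already most-significant first: 0x79907FB7.
0x79907FB7 = 2039513015.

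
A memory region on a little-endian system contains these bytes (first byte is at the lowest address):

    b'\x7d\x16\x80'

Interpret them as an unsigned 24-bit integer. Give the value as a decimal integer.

Little-endian stores the least-significant byte at the lowest address.
Reassemble most-significant byte first: 80 16 7D → 0x80167D.
0x80167D = 8394365.

8394365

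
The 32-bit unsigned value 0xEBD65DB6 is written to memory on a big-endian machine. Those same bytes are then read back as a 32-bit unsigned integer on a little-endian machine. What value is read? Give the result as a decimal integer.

Stored big-endian, the bytes at ascending addresses are EB D6 5D B6.
Read back as little-endian, the first byte is least significant, giving 0xB65DD6EB.
0xB65DD6EB = 3059603179.

3059603179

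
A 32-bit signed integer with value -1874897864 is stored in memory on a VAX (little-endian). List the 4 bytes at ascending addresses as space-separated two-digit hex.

38 54 3F 90

Two's complement of -1874897864 in 32 bits: 1874897864 = 0x6FC0ABC8; invert → 0x903F5437; add 1 → 0x903F5438.
Split into bytes (most-significant first): 90 3F 54 38.
Little-endian stores the least-significant byte at the lowest address.
So at ascending addresses the bytes are 38 54 3F 90.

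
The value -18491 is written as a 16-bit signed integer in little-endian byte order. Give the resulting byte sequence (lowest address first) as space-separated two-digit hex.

C5 B7

Two's complement of -18491 in 16 bits: 18491 = 0x483B; invert → 0xB7C4; add 1 → 0xB7C5.
Split into bytes (most-significant first): B7 C5.
Little-endian stores the least-significant byte at the lowest address.
So at ascending addresses the bytes are C5 B7.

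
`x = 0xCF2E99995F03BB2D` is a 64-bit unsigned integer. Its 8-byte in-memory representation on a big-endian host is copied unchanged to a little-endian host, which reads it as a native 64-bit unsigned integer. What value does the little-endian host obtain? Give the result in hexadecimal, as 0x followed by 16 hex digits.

0x2DBB035F99992ECF

Stored big-endian, the bytes at ascending addresses are CF 2E 99 99 5F 03 BB 2D.
Read back as little-endian, the first byte is least significant, giving 0x2DBB035F99992ECF.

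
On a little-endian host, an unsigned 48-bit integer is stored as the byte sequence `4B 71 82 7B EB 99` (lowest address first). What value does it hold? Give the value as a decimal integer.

Little-endian stores the least-significant byte at the lowest address.
Reassemble most-significant byte first: 99 EB 7B 82 71 4B → 0x99EB7B82714B.
0x99EB7B82714B = 169236668510539.

169236668510539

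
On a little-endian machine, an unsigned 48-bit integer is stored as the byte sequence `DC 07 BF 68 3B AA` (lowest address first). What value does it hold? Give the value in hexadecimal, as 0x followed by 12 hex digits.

0xAA3B68BF07DC

Little-endian stores the least-significant byte at the lowest address.
Reassemble most-significant byte first: AA 3B 68 BF 07 DC → 0xAA3B68BF07DC.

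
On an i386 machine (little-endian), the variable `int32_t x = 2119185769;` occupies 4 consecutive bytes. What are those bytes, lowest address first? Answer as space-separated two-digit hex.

2119185769 in hexadecimal, padded to 32 bits, is 0x7E503569.
Split into bytes (most-significant first): 7E 50 35 69.
Little-endian: lowest address holds the least-significant byte.
So at ascending addresses the bytes are 69 35 50 7E.

69 35 50 7E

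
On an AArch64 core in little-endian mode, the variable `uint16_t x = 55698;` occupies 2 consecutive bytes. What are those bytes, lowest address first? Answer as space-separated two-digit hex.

55698 in hexadecimal, padded to 16 bits, is 0xD992.
Split into bytes (most-significant first): D9 92.
In little-endian order the low byte comes first in memory.
So at ascending addresses the bytes are 92 D9.

92 D9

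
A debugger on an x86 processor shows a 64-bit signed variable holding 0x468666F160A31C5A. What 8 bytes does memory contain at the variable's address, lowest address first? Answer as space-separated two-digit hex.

Split into bytes (most-significant first): 46 86 66 F1 60 A3 1C 5A.
Little-endian stores the least-significant byte at the lowest address.
So at ascending addresses the bytes are 5A 1C A3 60 F1 66 86 46.

5A 1C A3 60 F1 66 86 46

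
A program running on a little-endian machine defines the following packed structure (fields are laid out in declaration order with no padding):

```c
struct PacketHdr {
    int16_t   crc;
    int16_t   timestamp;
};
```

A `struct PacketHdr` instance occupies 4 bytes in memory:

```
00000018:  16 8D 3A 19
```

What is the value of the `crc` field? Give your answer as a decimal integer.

-29418

`crc` is the first field, at byte offset 0, occupying 2 bytes.
Bytes at offsets 0..1: 16 8D.
Little-endian: lowest address holds the least-significant byte.
Reassemble most-significant byte first: 8D 16 → 0x8D16.
Top bit is set, so as a signed 16-bit value this is 0x8D16 − 2^16 = -29418.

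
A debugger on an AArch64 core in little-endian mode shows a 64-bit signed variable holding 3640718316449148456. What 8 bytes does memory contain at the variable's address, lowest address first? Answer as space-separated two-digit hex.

28 AE 35 FB 04 6E 86 32

3640718316449148456 in hexadecimal, padded to 64 bits, is 0x32866E04FB35AE28.
Split into bytes (most-significant first): 32 86 6E 04 FB 35 AE 28.
Little-endian: lowest address holds the least-significant byte.
So at ascending addresses the bytes are 28 AE 35 FB 04 6E 86 32.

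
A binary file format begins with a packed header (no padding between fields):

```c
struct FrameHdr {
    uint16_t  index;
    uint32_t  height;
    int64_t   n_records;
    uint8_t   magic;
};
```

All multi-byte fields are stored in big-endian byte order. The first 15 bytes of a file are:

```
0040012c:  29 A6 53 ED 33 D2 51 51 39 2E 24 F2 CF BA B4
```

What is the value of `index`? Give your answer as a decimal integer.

10662

`index` is the first field, at byte offset 0, occupying 2 bytes.
Bytes at offsets 0..1: 29 A6.
Big-endian stores the most-significant byte at the lowest address.
The bytes are already most-significant first: 0x29A6.
0x29A6 = 10662.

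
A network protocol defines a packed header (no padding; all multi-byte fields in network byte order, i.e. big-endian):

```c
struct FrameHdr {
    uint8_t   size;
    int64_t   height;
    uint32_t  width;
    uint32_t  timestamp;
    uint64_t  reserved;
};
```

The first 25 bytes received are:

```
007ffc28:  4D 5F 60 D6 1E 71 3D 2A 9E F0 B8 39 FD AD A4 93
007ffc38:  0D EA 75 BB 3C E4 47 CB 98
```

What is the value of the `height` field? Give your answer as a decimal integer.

`height` follows `size` (1 byte), so it starts at byte offset 1 and occupies 8 bytes.
Bytes at offsets 1..8: 5F 60 D6 1E 71 3D 2A 9E.
In big-endian order the high byte comes first in memory.
The bytes are already most-significant first: 0x5F60D61E713D2A9E.
0x5F60D61E713D2A9E = 6872728457604573854.

6872728457604573854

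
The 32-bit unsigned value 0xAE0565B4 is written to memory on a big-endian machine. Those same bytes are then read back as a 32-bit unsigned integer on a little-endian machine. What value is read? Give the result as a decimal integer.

3026519470

Stored big-endian, the bytes at ascending addresses are AE 05 65 B4.
Read back as little-endian, the first byte is least significant, giving 0xB46505AE.
0xB46505AE = 3026519470.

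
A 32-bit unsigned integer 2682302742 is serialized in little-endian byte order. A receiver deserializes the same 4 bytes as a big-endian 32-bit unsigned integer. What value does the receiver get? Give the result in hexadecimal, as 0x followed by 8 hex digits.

2682302742 in 32-bit hexadecimal is 0x9FE0B116.
Stored little-endian, the bytes at ascending addresses are 16 B1 E0 9F.
Read back as big-endian, the last byte is least significant, giving 0x16B1E09F.

0x16B1E09F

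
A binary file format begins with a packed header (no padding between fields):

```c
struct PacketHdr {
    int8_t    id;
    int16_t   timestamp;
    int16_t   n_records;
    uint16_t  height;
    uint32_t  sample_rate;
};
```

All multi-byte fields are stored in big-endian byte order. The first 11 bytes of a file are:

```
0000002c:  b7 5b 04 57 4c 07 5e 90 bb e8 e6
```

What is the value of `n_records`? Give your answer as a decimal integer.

`n_records` follows `id` (1 B), `timestamp` (2 B), so it starts at offset 1 + 2 = 3 and occupies 2 bytes.
Bytes at offsets 3..4: 57 4C.
Big-endian: lowest address holds the most-significant byte.
The bytes are already most-significant first: 0x574C.
0x574C = 22348.

22348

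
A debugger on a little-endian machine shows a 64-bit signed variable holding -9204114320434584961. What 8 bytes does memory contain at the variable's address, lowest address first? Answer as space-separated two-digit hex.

Two's complement of -9204114320434584961 in 64 bits: 9204114320434584961 = 0x7FBB95357D96DD81; invert → 0x80446ACA8269227E; add 1 → 0x80446ACA8269227F.
Split into bytes (most-significant first): 80 44 6A CA 82 69 22 7F.
Little-endian stores the least-significant byte at the lowest address.
So at ascending addresses the bytes are 7F 22 69 82 CA 6A 44 80.

7F 22 69 82 CA 6A 44 80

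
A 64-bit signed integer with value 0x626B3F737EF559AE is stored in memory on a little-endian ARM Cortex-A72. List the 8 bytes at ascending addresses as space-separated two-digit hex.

AE 59 F5 7E 73 3F 6B 62

Split into bytes (most-significant first): 62 6B 3F 73 7E F5 59 AE.
Little-endian stores the least-significant byte at the lowest address.
So at ascending addresses the bytes are AE 59 F5 7E 73 3F 6B 62.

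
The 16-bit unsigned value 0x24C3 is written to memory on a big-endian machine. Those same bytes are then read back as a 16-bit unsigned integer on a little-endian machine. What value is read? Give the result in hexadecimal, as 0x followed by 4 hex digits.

0xC324

Stored big-endian, the bytes at ascending addresses are 24 C3.
Read back as little-endian, the first byte is least significant, giving 0xC324.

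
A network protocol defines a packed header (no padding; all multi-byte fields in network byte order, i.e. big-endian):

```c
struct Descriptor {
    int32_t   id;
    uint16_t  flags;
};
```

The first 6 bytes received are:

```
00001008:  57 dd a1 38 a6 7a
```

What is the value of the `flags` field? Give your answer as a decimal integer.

42618

`flags` follows `id` (4 bytes), so it starts at byte offset 4 and occupies 2 bytes.
Bytes at offsets 4..5: A6 7A.
Big-endian stores the most-significant byte at the lowest address.
The bytes are already most-significant first: 0xA67A.
0xA67A = 42618.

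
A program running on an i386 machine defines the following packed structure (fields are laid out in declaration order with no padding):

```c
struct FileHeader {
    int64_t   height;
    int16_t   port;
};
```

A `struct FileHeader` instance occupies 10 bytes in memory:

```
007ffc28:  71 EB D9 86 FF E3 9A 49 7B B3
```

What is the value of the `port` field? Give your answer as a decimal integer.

-19589

`port` follows `height` (8 bytes), so it starts at byte offset 8 and occupies 2 bytes.
Bytes at offsets 8..9: 7B B3.
Little-endian: lowest address holds the least-significant byte.
Reassemble most-significant byte first: B3 7B → 0xB37B.
Top bit is set, so as a signed 16-bit value this is 0xB37B − 2^16 = -19589.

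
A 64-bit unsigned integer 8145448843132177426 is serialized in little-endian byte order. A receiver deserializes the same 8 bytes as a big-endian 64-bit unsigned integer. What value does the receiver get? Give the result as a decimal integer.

1336446486085503601

8145448843132177426 in 64-bit hexadecimal is 0x710A7290FF028C12.
Stored little-endian, the bytes at ascending addresses are 12 8C 02 FF 90 72 0A 71.
Read back as big-endian, the last byte is least significant, giving 0x128C02FF90720A71.
0x128C02FF90720A71 = 1336446486085503601.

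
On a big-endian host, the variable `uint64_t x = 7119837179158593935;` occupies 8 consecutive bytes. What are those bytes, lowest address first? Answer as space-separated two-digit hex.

7119837179158593935 in hexadecimal, padded to 64 bits, is 0x62CEBE31225E018F.
Split into bytes (most-significant first): 62 CE BE 31 22 5E 01 8F.
Big-endian: lowest address holds the most-significant byte.
So the memory order matches the most-significant-first order: 62 CE BE 31 22 5E 01 8F.

62 CE BE 31 22 5E 01 8F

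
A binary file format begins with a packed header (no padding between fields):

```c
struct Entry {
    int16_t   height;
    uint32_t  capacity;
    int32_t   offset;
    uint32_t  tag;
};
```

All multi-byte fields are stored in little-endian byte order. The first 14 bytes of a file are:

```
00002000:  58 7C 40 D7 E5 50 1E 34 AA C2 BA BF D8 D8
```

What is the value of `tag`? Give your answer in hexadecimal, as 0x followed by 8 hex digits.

`tag` follows `height` (2 B), `capacity` (4 B), `offset` (4 B), so it starts at offset 2 + 4 + 4 = 10 and occupies 4 bytes.
Bytes at offsets 10..13: BA BF D8 D8.
Little-endian: lowest address holds the least-significant byte.
Reassemble most-significant byte first: D8 D8 BF BA → 0xD8D8BFBA.

0xD8D8BFBA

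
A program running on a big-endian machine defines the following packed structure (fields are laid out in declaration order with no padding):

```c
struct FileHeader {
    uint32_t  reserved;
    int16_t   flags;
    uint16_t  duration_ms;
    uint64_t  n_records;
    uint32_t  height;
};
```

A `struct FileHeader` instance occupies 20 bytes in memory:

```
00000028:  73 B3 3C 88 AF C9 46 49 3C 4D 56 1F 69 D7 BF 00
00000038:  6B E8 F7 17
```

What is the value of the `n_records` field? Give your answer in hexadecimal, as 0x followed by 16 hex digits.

0x3C4D561F69D7BF00

`n_records` follows `reserved` (4 B), `flags` (2 B), `duration_ms` (2 B), so it starts at offset 4 + 2 + 2 = 8 and occupies 8 bytes.
Bytes at offsets 8..15: 3C 4D 56 1F 69 D7 BF 00.
Big-endian stores the most-significant byte at the lowest address.
The bytes are already most-significant first: 0x3C4D561F69D7BF00.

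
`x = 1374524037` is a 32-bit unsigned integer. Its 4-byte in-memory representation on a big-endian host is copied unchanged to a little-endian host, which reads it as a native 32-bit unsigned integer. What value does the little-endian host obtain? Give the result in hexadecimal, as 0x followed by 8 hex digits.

0x8592ED51

1374524037 in 32-bit hexadecimal is 0x51ED9285.
Stored big-endian, the bytes at ascending addresses are 51 ED 92 85.
Read back as little-endian, the first byte is least significant, giving 0x8592ED51.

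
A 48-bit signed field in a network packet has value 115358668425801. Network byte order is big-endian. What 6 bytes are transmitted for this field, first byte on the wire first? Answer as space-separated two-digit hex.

115358668425801 in hexadecimal, padded to 48 bits, is 0x68EB08740A49.
Split into bytes (most-significant first): 68 EB 08 74 0A 49.
Big-endian stores the most-significant byte at the lowest address.
So the memory order matches the most-significant-first order: 68 EB 08 74 0A 49.

68 EB 08 74 0A 49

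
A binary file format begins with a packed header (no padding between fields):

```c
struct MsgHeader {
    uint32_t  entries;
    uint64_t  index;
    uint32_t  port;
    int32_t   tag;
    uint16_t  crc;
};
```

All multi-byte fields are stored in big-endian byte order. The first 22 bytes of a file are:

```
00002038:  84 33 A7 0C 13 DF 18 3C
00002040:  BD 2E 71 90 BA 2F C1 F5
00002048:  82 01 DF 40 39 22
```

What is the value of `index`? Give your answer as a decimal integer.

1431889855678149008

`index` follows `entries` (4 bytes), so it starts at byte offset 4 and occupies 8 bytes.
Bytes at offsets 4..11: 13 DF 18 3C BD 2E 71 90.
Big-endian stores the most-significant byte at the lowest address.
The bytes are already most-significant first: 0x13DF183CBD2E7190.
0x13DF183CBD2E7190 = 1431889855678149008.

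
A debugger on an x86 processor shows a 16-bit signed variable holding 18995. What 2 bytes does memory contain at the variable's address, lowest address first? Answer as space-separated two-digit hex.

18995 in hexadecimal, padded to 16 bits, is 0x4A33.
Split into bytes (most-significant first): 4A 33.
Little-endian stores the least-significant byte at the lowest address.
So at ascending addresses the bytes are 33 4A.

33 4A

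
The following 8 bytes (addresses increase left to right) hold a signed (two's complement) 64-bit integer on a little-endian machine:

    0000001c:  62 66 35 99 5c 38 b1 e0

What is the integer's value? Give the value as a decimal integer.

-2255959967977347486

Little-endian: lowest address holds the least-significant byte.
Reassemble most-significant byte first: E0 B1 38 5C 99 35 66 62 → 0xE0B1385C99356662.
Top bit is set, so as a signed 64-bit value this is 0xE0B1385C99356662 − 2^64 = -2255959967977347486.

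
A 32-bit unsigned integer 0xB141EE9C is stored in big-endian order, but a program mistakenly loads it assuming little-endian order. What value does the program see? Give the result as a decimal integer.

Stored big-endian, the bytes at ascending addresses are B1 41 EE 9C.
Read back as little-endian, the first byte is least significant, giving 0x9CEE41B1.
0x9CEE41B1 = 2632860081.

2632860081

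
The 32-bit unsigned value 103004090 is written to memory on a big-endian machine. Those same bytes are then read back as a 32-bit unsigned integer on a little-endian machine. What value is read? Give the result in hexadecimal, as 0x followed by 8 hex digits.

103004090 in 32-bit hexadecimal is 0x0623B7BA.
Stored big-endian, the bytes at ascending addresses are 06 23 B7 BA.
Read back as little-endian, the first byte is least significant, giving 0xBAB72306.

0xBAB72306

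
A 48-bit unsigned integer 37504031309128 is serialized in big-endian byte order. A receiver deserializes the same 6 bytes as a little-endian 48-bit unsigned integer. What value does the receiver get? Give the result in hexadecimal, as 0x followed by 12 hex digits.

37504031309128 in 48-bit hexadecimal is 0x221C1676BD48.
Stored big-endian, the bytes at ascending addresses are 22 1C 16 76 BD 48.
Read back as little-endian, the first byte is least significant, giving 0x48BD76161C22.

0x48BD76161C22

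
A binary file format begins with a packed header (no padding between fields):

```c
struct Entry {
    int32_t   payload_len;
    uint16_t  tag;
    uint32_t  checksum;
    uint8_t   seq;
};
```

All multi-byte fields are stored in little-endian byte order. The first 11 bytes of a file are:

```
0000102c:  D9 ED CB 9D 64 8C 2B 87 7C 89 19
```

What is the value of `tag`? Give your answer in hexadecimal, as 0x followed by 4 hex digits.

0x8C64

`tag` follows `payload_len` (4 bytes), so it starts at byte offset 4 and occupies 2 bytes.
Bytes at offsets 4..5: 64 8C.
Little-endian: lowest address holds the least-significant byte.
Reassemble most-significant byte first: 8C 64 → 0x8C64.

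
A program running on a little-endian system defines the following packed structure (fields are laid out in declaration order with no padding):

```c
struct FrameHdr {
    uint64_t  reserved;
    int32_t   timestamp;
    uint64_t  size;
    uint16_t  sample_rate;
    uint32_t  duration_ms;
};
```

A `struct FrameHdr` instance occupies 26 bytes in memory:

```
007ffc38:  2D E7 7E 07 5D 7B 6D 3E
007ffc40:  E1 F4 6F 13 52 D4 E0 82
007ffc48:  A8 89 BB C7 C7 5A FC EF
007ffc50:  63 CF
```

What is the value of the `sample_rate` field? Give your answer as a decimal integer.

23239

`sample_rate` follows `reserved` (8 B), `timestamp` (4 B), `size` (8 B), so it starts at offset 8 + 4 + 8 = 20 and occupies 2 bytes.
Bytes at offsets 20..21: C7 5A.
Little-endian stores the least-significant byte at the lowest address.
Reassemble most-significant byte first: 5A C7 → 0x5AC7.
0x5AC7 = 23239.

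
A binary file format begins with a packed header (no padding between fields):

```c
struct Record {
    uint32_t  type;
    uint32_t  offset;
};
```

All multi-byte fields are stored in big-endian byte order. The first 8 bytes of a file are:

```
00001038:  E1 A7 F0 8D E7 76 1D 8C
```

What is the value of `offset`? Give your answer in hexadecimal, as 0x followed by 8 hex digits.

`offset` follows `type` (4 bytes), so it starts at byte offset 4 and occupies 4 bytes.
Bytes at offsets 4..7: E7 76 1D 8C.
In big-endian order the high byte comes first in memory.
The bytes are already most-significant first: 0xE7761D8C.

0xE7761D8C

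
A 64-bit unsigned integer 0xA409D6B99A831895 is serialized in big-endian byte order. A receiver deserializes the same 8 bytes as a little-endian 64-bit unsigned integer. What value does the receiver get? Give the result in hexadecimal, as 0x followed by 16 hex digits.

Stored big-endian, the bytes at ascending addresses are A4 09 D6 B9 9A 83 18 95.
Read back as little-endian, the first byte is least significant, giving 0x9518839AB9D609A4.

0x9518839AB9D609A4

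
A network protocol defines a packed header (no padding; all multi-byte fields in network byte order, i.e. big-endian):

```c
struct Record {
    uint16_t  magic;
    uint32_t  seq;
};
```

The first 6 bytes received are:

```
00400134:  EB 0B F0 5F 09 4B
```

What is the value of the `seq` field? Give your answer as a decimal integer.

4032760139

`seq` follows `magic` (2 bytes), so it starts at byte offset 2 and occupies 4 bytes.
Bytes at offsets 2..5: F0 5F 09 4B.
In big-endian order the high byte comes first in memory.
The bytes are already most-significant first: 0xF05F094B.
0xF05F094B = 4032760139.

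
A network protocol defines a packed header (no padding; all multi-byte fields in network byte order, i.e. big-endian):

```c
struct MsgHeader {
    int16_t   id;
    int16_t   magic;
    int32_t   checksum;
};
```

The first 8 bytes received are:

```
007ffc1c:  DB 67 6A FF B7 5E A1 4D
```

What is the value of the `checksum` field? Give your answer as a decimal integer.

`checksum` follows `id` (2 B), `magic` (2 B), so it starts at offset 2 + 2 = 4 and occupies 4 bytes.
Bytes at offsets 4..7: B7 5E A1 4D.
Big-endian: lowest address holds the most-significant byte.
The bytes are already most-significant first: 0xB75EA14D.
Top bit is set, so as a signed 32-bit value this is 0xB75EA14D − 2^32 = -1218535091.

-1218535091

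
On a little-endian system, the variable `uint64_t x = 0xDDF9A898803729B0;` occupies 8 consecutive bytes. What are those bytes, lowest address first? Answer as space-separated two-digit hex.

Split into bytes (most-significant first): DD F9 A8 98 80 37 29 B0.
Little-endian: lowest address holds the least-significant byte.
So at ascending addresses the bytes are B0 29 37 80 98 A8 F9 DD.

B0 29 37 80 98 A8 F9 DD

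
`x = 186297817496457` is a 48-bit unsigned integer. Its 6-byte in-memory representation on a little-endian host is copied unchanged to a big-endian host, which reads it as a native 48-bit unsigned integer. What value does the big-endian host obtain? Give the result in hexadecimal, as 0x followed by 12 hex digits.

0x89FB3BD76FA9

186297817496457 in 48-bit hexadecimal is 0xA96FD73BFB89.
Stored little-endian, the bytes at ascending addresses are 89 FB 3B D7 6F A9.
Read back as big-endian, the last byte is least significant, giving 0x89FB3BD76FA9.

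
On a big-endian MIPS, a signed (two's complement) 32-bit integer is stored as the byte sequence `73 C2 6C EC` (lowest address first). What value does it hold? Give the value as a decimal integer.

1942121708

Big-endian stores the most-significant byte at the lowest address.
The bytes are already most-significant first: 0x73C26CEC.
0x73C26CEC = 1942121708.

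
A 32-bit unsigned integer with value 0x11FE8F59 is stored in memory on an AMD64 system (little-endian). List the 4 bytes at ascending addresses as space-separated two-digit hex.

Split into bytes (most-significant first): 11 FE 8F 59.
In little-endian order the low byte comes first in memory.
So at ascending addresses the bytes are 59 8F FE 11.

59 8F FE 11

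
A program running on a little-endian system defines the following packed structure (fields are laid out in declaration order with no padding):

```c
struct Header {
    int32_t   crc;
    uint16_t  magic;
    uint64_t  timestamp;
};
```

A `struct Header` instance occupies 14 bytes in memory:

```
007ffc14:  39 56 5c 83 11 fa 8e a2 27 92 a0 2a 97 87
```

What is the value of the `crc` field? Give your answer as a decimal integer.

`crc` is the first field, at byte offset 0, occupying 4 bytes.
Bytes at offsets 0..3: 39 56 5C 83.
Little-endian: lowest address holds the least-significant byte.
Reassemble most-significant byte first: 83 5C 56 39 → 0x835C5639.
Top bit is set, so as a signed 32-bit value this is 0x835C5639 − 2^32 = -2091100615.

-2091100615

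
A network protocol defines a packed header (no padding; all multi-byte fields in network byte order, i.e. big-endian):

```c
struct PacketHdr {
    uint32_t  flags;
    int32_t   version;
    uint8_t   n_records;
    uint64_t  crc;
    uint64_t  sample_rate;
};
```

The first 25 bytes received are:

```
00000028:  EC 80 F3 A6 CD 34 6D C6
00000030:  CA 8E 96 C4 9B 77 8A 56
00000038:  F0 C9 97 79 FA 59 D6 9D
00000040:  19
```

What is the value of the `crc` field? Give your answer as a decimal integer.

`crc` follows `flags` (4 B), `version` (4 B), `n_records` (1 B), so it starts at offset 4 + 4 + 1 = 9 and occupies 8 bytes.
Bytes at offsets 9..16: 8E 96 C4 9B 77 8A 56 F0.
Big-endian stores the most-significant byte at the lowest address.
The bytes are already most-significant first: 0x8E96C49B778A56F0.
0x8E96C49B778A56F0 = 10274615771896895216.

10274615771896895216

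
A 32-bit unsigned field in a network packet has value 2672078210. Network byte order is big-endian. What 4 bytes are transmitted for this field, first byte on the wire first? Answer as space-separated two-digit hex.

9F 44 AD 82

2672078210 in hexadecimal, padded to 32 bits, is 0x9F44AD82.
Split into bytes (most-significant first): 9F 44 AD 82.
In big-endian order the high byte comes first in memory.
So the memory order matches the most-significant-first order: 9F 44 AD 82.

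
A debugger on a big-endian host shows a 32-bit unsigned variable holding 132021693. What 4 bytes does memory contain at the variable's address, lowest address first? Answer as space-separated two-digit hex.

132021693 in hexadecimal, padded to 32 bits, is 0x07DE7DBD.
Split into bytes (most-significant first): 07 DE 7D BD.
In big-endian order the high byte comes first in memory.
So the memory order matches the most-significant-first order: 07 DE 7D BD.

07 DE 7D BD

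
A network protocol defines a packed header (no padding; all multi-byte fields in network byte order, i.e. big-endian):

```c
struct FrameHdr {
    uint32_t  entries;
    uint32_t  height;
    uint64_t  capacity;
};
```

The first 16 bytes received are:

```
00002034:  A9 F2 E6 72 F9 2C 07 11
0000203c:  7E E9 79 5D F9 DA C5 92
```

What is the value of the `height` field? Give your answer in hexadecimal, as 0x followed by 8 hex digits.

`height` follows `entries` (4 bytes), so it starts at byte offset 4 and occupies 4 bytes.
Bytes at offsets 4..7: F9 2C 07 11.
Big-endian stores the most-significant byte at the lowest address.
The bytes are already most-significant first: 0xF92C0711.

0xF92C0711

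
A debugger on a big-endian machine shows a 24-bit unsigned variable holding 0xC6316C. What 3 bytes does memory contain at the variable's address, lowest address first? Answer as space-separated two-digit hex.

C6 31 6C

Split into bytes (most-significant first): C6 31 6C.
Big-endian stores the most-significant byte at the lowest address.
So the memory order matches the most-significant-first order: C6 31 6C.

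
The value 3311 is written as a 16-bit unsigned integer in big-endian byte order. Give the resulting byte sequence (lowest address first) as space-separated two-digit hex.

0C EF

3311 in hexadecimal, padded to 16 bits, is 0x0CEF.
Split into bytes (most-significant first): 0C EF.
Big-endian stores the most-significant byte at the lowest address.
So the memory order matches the most-significant-first order: 0C EF.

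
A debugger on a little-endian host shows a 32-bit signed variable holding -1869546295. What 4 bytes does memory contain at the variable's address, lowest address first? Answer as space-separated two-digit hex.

Two's complement of -1869546295 in 32 bits: 1869546295 = 0x6F6F0337; invert → 0x9090FCC8; add 1 → 0x9090FCC9.
Split into bytes (most-significant first): 90 90 FC C9.
In little-endian order the low byte comes first in memory.
So at ascending addresses the bytes are C9 FC 90 90.

C9 FC 90 90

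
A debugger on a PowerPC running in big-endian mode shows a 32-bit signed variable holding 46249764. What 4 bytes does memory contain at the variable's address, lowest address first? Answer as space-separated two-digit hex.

46249764 in hexadecimal, padded to 32 bits, is 0x02C1B724.
Split into bytes (most-significant first): 02 C1 B7 24.
Big-endian stores the most-significant byte at the lowest address.
So the memory order matches the most-significant-first order: 02 C1 B7 24.

02 C1 B7 24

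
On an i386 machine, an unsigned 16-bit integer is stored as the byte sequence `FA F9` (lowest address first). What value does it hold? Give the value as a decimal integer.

Little-endian stores the least-significant byte at the lowest address.
Reassemble most-significant byte first: F9 FA → 0xF9FA.
0xF9FA = 63994.

63994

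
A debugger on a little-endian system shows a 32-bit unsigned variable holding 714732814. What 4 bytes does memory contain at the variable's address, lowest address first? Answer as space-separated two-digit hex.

0E F5 99 2A

714732814 in hexadecimal, padded to 32 bits, is 0x2A99F50E.
Split into bytes (most-significant first): 2A 99 F5 0E.
Little-endian stores the least-significant byte at the lowest address.
So at ascending addresses the bytes are 0E F5 99 2A.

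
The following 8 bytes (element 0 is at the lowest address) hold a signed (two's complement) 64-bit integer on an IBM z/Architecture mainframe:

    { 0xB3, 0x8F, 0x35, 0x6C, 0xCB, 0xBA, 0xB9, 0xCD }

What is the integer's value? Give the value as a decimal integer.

Big-endian: lowest address holds the most-significant byte.
The bytes are already most-significant first: 0xB38F356CCBBAB9CD.
Top bit is set, so as a signed 64-bit value this is 0xB38F356CCBBAB9CD − 2^64 = -5508125077860075059.

-5508125077860075059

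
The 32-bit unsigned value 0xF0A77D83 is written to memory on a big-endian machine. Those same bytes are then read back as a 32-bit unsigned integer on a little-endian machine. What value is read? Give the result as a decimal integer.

Stored big-endian, the bytes at ascending addresses are F0 A7 7D 83.
Read back as little-endian, the first byte is least significant, giving 0x837DA7F0.
0x837DA7F0 = 2206050288.

2206050288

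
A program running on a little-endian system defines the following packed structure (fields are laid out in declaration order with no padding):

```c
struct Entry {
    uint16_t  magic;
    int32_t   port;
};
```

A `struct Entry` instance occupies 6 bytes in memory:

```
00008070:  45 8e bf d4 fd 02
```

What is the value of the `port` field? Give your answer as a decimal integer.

`port` follows `magic` (2 bytes), so it starts at byte offset 2 and occupies 4 bytes.
Bytes at offsets 2..5: BF D4 FD 02.
Little-endian: lowest address holds the least-significant byte.
Reassemble most-significant byte first: 02 FD D4 BF → 0x02FDD4BF.
0x02FDD4BF = 50189503.

50189503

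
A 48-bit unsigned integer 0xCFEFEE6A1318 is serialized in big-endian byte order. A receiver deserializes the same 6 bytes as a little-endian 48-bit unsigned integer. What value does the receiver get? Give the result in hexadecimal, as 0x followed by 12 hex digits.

0x18136AEEEFCF

Stored big-endian, the bytes at ascending addresses are CF EF EE 6A 13 18.
Read back as little-endian, the first byte is least significant, giving 0x18136AEEEFCF.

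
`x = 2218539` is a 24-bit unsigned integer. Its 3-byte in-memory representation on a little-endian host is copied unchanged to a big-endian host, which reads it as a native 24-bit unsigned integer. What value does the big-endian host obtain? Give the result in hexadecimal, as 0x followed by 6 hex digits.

0x2BDA21

2218539 in 24-bit hexadecimal is 0x21DA2B.
Stored little-endian, the bytes at ascending addresses are 2B DA 21.
Read back as big-endian, the last byte is least significant, giving 0x2BDA21.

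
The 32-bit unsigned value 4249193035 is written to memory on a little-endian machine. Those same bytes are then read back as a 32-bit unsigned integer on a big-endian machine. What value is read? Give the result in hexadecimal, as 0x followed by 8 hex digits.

4249193035 in 32-bit hexadecimal is 0xFD458A4B.
Stored little-endian, the bytes at ascending addresses are 4B 8A 45 FD.
Read back as big-endian, the last byte is least significant, giving 0x4B8A45FD.

0x4B8A45FD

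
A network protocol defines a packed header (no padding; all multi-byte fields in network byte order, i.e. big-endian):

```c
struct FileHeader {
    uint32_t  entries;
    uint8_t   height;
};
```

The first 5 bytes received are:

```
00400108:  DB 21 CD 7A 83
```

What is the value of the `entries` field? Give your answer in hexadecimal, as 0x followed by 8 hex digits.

`entries` is the first field, at byte offset 0, occupying 4 bytes.
Bytes at offsets 0..3: DB 21 CD 7A.
In big-endian order the high byte comes first in memory.
The bytes are already most-significant first: 0xDB21CD7A.

0xDB21CD7A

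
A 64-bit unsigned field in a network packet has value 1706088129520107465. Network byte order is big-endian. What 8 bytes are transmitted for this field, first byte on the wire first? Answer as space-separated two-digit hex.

1706088129520107465 in hexadecimal, padded to 64 bits, is 0x17AD3E1D538E7FC9.
Split into bytes (most-significant first): 17 AD 3E 1D 53 8E 7F C9.
Big-endian stores the most-significant byte at the lowest address.
So the memory order matches the most-significant-first order: 17 AD 3E 1D 53 8E 7F C9.

17 AD 3E 1D 53 8E 7F C9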